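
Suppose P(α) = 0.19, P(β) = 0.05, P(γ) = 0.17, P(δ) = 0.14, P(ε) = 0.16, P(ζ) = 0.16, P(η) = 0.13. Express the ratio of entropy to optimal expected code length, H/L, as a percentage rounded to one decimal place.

Entropy H = −Σ p log₂ p ≈ 2.7317 bits.
Huffman merges: 1/20+13/100→9/50; 7/50+4/25→3/10; 4/25+17/100→33/100; 9/50+19/100→37/100; 3/10+33/100→63/100; 37/100+63/100→1. L = 281/100 ≈ 2.8100.
Efficiency = H/L = 2.7317/2.8100 = 97.2%.

97.2%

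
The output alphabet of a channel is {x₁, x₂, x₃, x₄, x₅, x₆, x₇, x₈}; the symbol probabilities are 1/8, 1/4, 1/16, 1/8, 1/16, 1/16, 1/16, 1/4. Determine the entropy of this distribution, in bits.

2.75 bits

Each probability is a power of 1/2, so log₂(1/p) is an integer.
H = Σ p·log₂(1/p) = 1/8·3 + 1/4·2 + 1/16·4 + 1/8·3 + 1/16·4 + 1/16·4 + 1/16·4 + 1/4·2 = 2.75 bits.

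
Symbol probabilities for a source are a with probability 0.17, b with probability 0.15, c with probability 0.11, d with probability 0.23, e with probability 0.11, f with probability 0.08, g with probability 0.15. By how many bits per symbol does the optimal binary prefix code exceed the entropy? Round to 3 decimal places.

0.035 bits

Entropy H = −Σ p log₂ p ≈ 2.7354 bits.
Huffman merges: 2/25+11/100→19/100; 11/100+3/20→13/50; 3/20+17/100→8/25; 19/100+23/100→21/50; 13/50+8/25→29/50; 21/50+29/50→1. L = 277/100 ≈ 2.7700.
L − H = 2.7700 − 2.7354 = 0.035 bits.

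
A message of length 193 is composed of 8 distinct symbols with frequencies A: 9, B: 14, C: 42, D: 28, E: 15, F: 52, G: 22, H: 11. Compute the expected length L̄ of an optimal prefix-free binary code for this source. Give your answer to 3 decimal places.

Probabilities are the counts divided by 193.
Repeatedly combine the two least-probable nodes; the expected code length is the sum of the merged weights.
merge 9/193 + 11/193 → 20/193
merge 14/193 + 15/193 → 29/193
merge 20/193 + 22/193 → 42/193
merge 28/193 + 29/193 → 57/193
merge 42/193 + 42/193 → 84/193
merge 52/193 + 57/193 → 109/193
merge 84/193 + 109/193 → 1
L = 20/193 + 29/193 + 42/193 + 57/193 + 84/193 + 109/193 + 1 = 534/193 ≈ 2.767 bits/symbol.

2.767 bits/symbol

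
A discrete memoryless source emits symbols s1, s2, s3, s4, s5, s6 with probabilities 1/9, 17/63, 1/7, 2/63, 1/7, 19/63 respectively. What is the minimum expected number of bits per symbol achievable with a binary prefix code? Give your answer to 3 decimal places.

Repeatedly combine the two least-probable nodes; the expected code length is the sum of the merged weights.
merge 2/63 + 1/9 → 1/7
merge 1/7 + 1/7 → 2/7
merge 1/7 + 17/63 → 26/63
merge 2/7 + 19/63 → 37/63
merge 26/63 + 37/63 → 1
L = 1/7 + 2/7 + 26/63 + 37/63 + 1 = 17/7 ≈ 2.429 bits/symbol.

2.429 bits/symbol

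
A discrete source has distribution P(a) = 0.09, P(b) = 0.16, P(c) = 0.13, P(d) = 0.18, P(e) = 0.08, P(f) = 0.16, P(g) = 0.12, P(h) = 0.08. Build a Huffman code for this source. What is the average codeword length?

2.98 bits/symbol

Repeatedly combine the two least-probable nodes; the expected code length is the sum of the merged weights.
merge 2/25 + 2/25 → 4/25
merge 9/100 + 3/25 → 21/100
merge 13/100 + 4/25 → 29/100
merge 4/25 + 4/25 → 8/25
merge 9/50 + 21/100 → 39/100
merge 29/100 + 8/25 → 61/100
merge 39/100 + 61/100 → 1
L = 4/25 + 21/100 + 29/100 + 8/25 + 39/100 + 61/100 + 1 = 149/50 = 2.98 bits/symbol.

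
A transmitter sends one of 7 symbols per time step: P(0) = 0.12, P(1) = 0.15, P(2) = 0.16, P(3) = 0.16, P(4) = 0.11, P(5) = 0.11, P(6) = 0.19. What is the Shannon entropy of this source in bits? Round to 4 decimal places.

H = −Σ pᵢ log₂ pᵢ.
−0.12·log₂(0.12) = 0.3671
−0.15·log₂(0.15) = 0.4105
−0.16·log₂(0.16) = 0.4230
−0.16·log₂(0.16) = 0.4230
−0.11·log₂(0.11) = 0.3503
−0.11·log₂(0.11) = 0.3503
−0.19·log₂(0.19) = 0.4552
Sum ≈ 2.7794 → 2.7794 bits.

2.7794 bits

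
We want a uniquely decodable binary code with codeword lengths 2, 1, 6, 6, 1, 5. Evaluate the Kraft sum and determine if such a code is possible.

1.3125; no

With common denominator 2^6 = 64: Σ 2^(−ℓᵢ) = 16/64 + 32/64 + 1/64 + 1/64 + 32/64 + 2/64 = 84/64 = 1.3125.
Kraft's inequality requires Σ ≤ 1; here Σ = 1.3125 > 1, so no such prefix code exists.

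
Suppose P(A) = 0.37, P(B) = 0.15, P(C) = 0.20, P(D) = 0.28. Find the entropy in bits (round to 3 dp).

H = −Σ pᵢ log₂ pᵢ.
−0.37·log₂(0.37) = 0.5307
−0.15·log₂(0.15) = 0.4105
−0.20·log₂(0.20) = 0.4644
−0.28·log₂(0.28) = 0.5142
Sum ≈ 1.9199 → 1.920 bits.

1.920 bits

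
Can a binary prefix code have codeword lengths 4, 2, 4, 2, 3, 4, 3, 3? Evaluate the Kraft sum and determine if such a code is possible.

With common denominator 2^4 = 16: Σ 2^(−ℓᵢ) = 1/16 + 4/16 + 1/16 + 4/16 + 2/16 + 1/16 + 2/16 + 2/16 = 17/16 = 1.0625.
Kraft's inequality requires Σ ≤ 1; here Σ = 1.0625 > 1, so no such prefix code exists.

1.0625; no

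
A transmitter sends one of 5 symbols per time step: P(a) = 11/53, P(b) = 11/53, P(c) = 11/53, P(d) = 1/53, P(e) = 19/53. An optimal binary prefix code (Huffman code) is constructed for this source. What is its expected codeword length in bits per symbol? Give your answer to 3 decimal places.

2.226 bits/symbol

Repeatedly combine the two least-probable nodes; the expected code length is the sum of the merged weights.
merge 1/53 + 11/53 → 12/53
merge 11/53 + 11/53 → 22/53
merge 12/53 + 19/53 → 31/53
merge 22/53 + 31/53 → 1
L = 12/53 + 22/53 + 31/53 + 1 = 118/53 ≈ 2.226 bits/symbol.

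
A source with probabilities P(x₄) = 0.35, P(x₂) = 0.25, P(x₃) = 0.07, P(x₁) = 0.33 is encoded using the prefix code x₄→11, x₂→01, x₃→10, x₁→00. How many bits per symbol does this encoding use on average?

2 bits/symbol

L̄ = Σ pᵢ·ℓᵢ = 0.35·2 + 0.25·2 + 0.07·2 + 0.33·2 = 2 bits/symbol.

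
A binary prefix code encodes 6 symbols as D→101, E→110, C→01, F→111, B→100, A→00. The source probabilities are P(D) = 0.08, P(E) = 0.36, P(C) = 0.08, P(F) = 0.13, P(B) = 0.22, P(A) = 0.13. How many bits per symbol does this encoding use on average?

2.79 bits/symbol

L̄ = Σ pᵢ·ℓᵢ = 0.08·3 + 0.36·3 + 0.08·2 + 0.13·3 + 0.22·3 + 0.13·2 = 2.79 bits/symbol.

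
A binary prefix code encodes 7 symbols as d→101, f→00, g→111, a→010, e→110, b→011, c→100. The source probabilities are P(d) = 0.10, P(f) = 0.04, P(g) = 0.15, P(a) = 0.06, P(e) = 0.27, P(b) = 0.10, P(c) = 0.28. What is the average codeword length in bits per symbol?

L̄ = Σ pᵢ·ℓᵢ = 0.10·3 + 0.04·2 + 0.15·3 + 0.06·3 + 0.27·3 + 0.10·3 + 0.28·3 = 2.96 bits/symbol.

2.96 bits/symbol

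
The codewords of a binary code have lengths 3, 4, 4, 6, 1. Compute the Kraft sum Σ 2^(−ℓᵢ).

With common denominator 2^6 = 64: Σ 2^(−ℓᵢ) = 8/64 + 4/64 + 4/64 + 1/64 + 32/64 = 49/64 = 0.765625.

0.765625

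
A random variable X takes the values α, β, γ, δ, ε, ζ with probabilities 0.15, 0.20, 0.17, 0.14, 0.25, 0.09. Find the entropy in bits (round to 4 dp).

2.5193 bits

H = −Σ pᵢ log₂ pᵢ.
−0.15·log₂(0.15) = 0.4105
−0.20·log₂(0.20) = 0.4644
−0.17·log₂(0.17) = 0.4346
−0.14·log₂(0.14) = 0.3971
−0.25·log₂(0.25) = 0.5000
−0.09·log₂(0.09) = 0.3127
Sum ≈ 2.5193 → 2.5193 bits.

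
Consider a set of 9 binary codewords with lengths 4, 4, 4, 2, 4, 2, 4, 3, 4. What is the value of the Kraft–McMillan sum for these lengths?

1

With common denominator 2^4 = 16: Σ 2^(−ℓᵢ) = 1/16 + 1/16 + 1/16 + 4/16 + 1/16 + 4/16 + 1/16 + 2/16 + 1/16 = 16/16 = 1.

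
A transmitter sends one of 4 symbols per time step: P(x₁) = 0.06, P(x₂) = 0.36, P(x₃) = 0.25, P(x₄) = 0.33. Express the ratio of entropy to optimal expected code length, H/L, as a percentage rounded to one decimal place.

Entropy H = −Σ p log₂ p ≈ 1.8020 bits.
Huffman merges: 3/50+1/4→31/100; 31/100+33/100→16/25; 9/25+16/25→1. L = 39/20 ≈ 1.9500.
Efficiency = H/L = 1.8020/1.9500 = 92.4%.

92.4%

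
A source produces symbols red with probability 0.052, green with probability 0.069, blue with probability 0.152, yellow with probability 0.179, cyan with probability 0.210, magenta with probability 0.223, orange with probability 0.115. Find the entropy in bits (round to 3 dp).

2.660 bits

H = −Σ pᵢ log₂ pᵢ.
−0.052·log₂(0.052) = 0.2218
−0.069·log₂(0.069) = 0.2662
−0.152·log₂(0.152) = 0.4131
−0.179·log₂(0.179) = 0.4443
−0.210·log₂(0.210) = 0.4728
−0.223·log₂(0.223) = 0.4828
−0.115·log₂(0.115) = 0.3588
Sum ≈ 2.6598 → 2.660 bits.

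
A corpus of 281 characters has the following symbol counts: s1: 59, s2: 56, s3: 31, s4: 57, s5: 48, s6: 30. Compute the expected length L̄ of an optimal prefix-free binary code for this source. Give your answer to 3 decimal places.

Probabilities are the counts divided by 281.
Repeatedly combine the two least-probable nodes; the expected code length is the sum of the merged weights.
merge 30/281 + 31/281 → 61/281
merge 48/281 + 56/281 → 104/281
merge 57/281 + 59/281 → 116/281
merge 61/281 + 104/281 → 165/281
merge 116/281 + 165/281 → 1
L = 61/281 + 104/281 + 116/281 + 165/281 + 1 = 727/281 ≈ 2.587 bits/symbol.

2.587 bits/symbol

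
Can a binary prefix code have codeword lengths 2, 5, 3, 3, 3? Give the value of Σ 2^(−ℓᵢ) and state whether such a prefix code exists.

With common denominator 2^5 = 32: Σ 2^(−ℓᵢ) = 8/32 + 1/32 + 4/32 + 4/32 + 4/32 = 21/32 = 0.65625.
Kraft's inequality requires Σ ≤ 1; here Σ = 0.65625 ≤ 1, so such a prefix code exists.

0.65625; yes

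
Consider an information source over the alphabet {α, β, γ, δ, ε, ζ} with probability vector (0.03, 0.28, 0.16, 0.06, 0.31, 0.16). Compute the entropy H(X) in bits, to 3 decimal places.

2.279 bits

H = −Σ pᵢ log₂ pᵢ.
−0.03·log₂(0.03) = 0.1518
−0.28·log₂(0.28) = 0.5142
−0.16·log₂(0.16) = 0.4230
−0.06·log₂(0.06) = 0.2435
−0.31·log₂(0.31) = 0.5238
−0.16·log₂(0.16) = 0.4230
Sum ≈ 2.2793 → 2.279 bits.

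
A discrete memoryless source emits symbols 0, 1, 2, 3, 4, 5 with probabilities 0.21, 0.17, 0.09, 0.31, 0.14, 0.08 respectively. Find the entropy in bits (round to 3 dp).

2.432 bits

H = −Σ pᵢ log₂ pᵢ.
−0.21·log₂(0.21) = 0.4728
−0.17·log₂(0.17) = 0.4346
−0.09·log₂(0.09) = 0.3127
−0.31·log₂(0.31) = 0.5238
−0.14·log₂(0.14) = 0.3971
−0.08·log₂(0.08) = 0.2915
Sum ≈ 2.4325 → 2.432 bits.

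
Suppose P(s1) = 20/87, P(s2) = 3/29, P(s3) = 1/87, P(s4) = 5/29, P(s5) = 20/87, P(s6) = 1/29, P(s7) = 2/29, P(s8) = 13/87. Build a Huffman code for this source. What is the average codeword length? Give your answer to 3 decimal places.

2.701 bits/symbol

Repeatedly combine the two least-probable nodes; the expected code length is the sum of the merged weights.
merge 1/87 + 1/29 → 4/87
merge 4/87 + 2/29 → 10/87
merge 3/29 + 10/87 → 19/87
merge 13/87 + 5/29 → 28/87
merge 19/87 + 20/87 → 13/29
merge 20/87 + 28/87 → 16/29
merge 13/29 + 16/29 → 1
L = 4/87 + 10/87 + 19/87 + 28/87 + 13/29 + 16/29 + 1 = 235/87 ≈ 2.701 bits/symbol.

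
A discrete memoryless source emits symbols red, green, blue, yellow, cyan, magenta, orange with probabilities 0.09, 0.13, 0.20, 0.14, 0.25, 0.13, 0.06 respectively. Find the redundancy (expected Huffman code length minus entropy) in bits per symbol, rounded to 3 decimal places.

0.017 bits

Entropy H = −Σ p log₂ p ≈ 2.6830 bits.
Huffman merges: 3/50+9/100→3/20; 13/100+13/100→13/50; 7/50+3/20→29/100; 1/5+1/4→9/20; 13/50+29/100→11/20; 9/20+11/20→1. L = 27/10 ≈ 2.7000.
L − H = 2.7000 − 2.6830 = 0.017 bits.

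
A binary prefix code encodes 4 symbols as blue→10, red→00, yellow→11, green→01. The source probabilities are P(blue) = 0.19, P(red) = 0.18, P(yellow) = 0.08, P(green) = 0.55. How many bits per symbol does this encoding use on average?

L̄ = Σ pᵢ·ℓᵢ = 0.19·2 + 0.18·2 + 0.08·2 + 0.55·2 = 2 bits/symbol.

2 bits/symbol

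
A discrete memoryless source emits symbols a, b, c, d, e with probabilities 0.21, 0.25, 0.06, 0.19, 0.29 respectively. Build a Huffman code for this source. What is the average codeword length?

Repeatedly combine the two least-probable nodes; the expected code length is the sum of the merged weights.
merge 3/50 + 19/100 → 1/4
merge 21/100 + 1/4 → 23/50
merge 1/4 + 29/100 → 27/50
merge 23/50 + 27/50 → 1
L = 1/4 + 23/50 + 27/50 + 1 = 9/4 = 2.25 bits/symbol.

2.25 bits/symbol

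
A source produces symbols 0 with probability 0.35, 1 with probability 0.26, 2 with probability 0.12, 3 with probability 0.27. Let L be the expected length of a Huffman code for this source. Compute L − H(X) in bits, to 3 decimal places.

0.088 bits

Entropy H = −Σ p log₂ p ≈ 1.9125 bits.
Huffman merges: 3/25+13/50→19/50; 27/100+7/20→31/50; 19/50+31/50→1. L = 2 ≈ 2.0000.
L − H = 2.0000 − 1.9125 = 0.088 bits.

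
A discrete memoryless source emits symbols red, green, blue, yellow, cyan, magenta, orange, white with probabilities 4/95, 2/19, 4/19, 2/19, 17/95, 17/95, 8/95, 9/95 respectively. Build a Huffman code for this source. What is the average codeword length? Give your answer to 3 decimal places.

Repeatedly combine the two least-probable nodes; the expected code length is the sum of the merged weights.
merge 4/95 + 8/95 → 12/95
merge 9/95 + 2/19 → 1/5
merge 2/19 + 12/95 → 22/95
merge 17/95 + 17/95 → 34/95
merge 1/5 + 4/19 → 39/95
merge 22/95 + 34/95 → 56/95
merge 39/95 + 56/95 → 1
L = 12/95 + 1/5 + 22/95 + 34/95 + 39/95 + 56/95 + 1 = 277/95 ≈ 2.916 bits/symbol.

2.916 bits/symbol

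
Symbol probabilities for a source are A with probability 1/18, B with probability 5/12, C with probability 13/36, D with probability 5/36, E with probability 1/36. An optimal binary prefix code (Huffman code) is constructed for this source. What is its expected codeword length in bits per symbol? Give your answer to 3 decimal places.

1.889 bits/symbol

Repeatedly combine the two least-probable nodes; the expected code length is the sum of the merged weights.
merge 1/36 + 1/18 → 1/12
merge 1/12 + 5/36 → 2/9
merge 2/9 + 13/36 → 7/12
merge 5/12 + 7/12 → 1
L = 1/12 + 2/9 + 7/12 + 1 = 17/9 ≈ 1.889 bits/symbol.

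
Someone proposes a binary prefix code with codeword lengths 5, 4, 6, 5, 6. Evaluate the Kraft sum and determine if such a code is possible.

0.15625; yes

With common denominator 2^6 = 64: Σ 2^(−ℓᵢ) = 2/64 + 4/64 + 1/64 + 2/64 + 1/64 = 10/64 = 0.15625.
Kraft's inequality requires Σ ≤ 1; here Σ = 0.15625 ≤ 1, so such a prefix code exists.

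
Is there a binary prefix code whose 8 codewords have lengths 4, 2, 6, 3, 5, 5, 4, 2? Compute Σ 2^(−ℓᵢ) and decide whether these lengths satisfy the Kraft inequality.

0.828125; yes

With common denominator 2^6 = 64: Σ 2^(−ℓᵢ) = 4/64 + 16/64 + 1/64 + 8/64 + 2/64 + 2/64 + 4/64 + 16/64 = 53/64 = 0.828125.
Kraft's inequality requires Σ ≤ 1; here Σ = 0.828125 ≤ 1, so such a prefix code exists.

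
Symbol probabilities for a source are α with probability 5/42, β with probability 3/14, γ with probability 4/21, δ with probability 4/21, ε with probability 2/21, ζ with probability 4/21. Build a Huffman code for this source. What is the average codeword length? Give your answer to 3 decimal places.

Repeatedly combine the two least-probable nodes; the expected code length is the sum of the merged weights.
merge 2/21 + 5/42 → 3/14
merge 4/21 + 4/21 → 8/21
merge 4/21 + 3/14 → 17/42
merge 3/14 + 8/21 → 25/42
merge 17/42 + 25/42 → 1
L = 3/14 + 8/21 + 17/42 + 25/42 + 1 = 109/42 ≈ 2.595 bits/symbol.

2.595 bits/symbol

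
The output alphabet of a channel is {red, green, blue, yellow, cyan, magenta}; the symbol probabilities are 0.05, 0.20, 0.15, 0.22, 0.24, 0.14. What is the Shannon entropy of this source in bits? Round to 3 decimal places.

2.463 bits

H = −Σ pᵢ log₂ pᵢ.
−0.05·log₂(0.05) = 0.2161
−0.20·log₂(0.20) = 0.4644
−0.15·log₂(0.15) = 0.4105
−0.22·log₂(0.22) = 0.4806
−0.24·log₂(0.24) = 0.4941
−0.14·log₂(0.14) = 0.3971
Sum ≈ 2.4628 → 2.463 bits.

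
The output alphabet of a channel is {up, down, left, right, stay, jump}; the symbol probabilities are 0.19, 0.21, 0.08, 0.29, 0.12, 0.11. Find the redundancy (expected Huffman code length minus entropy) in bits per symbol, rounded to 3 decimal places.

Entropy H = −Σ p log₂ p ≈ 2.4548 bits.
Huffman merges: 2/25+11/100→19/100; 3/25+19/100→31/100; 19/100+21/100→2/5; 29/100+31/100→3/5; 2/5+3/5→1. L = 5/2 ≈ 2.5000.
L − H = 2.5000 − 2.4548 = 0.045 bits.

0.045 bits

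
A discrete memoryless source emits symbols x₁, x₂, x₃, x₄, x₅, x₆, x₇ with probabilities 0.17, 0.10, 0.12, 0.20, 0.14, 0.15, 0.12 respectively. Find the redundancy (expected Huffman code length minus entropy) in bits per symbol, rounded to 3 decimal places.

Entropy H = −Σ p log₂ p ≈ 2.7730 bits.
Huffman merges: 1/10+3/25→11/50; 3/25+7/50→13/50; 3/20+17/100→8/25; 1/5+11/50→21/50; 13/50+8/25→29/50; 21/50+29/50→1. L = 14/5 ≈ 2.8000.
L − H = 2.8000 − 2.7730 = 0.027 bits.

0.027 bits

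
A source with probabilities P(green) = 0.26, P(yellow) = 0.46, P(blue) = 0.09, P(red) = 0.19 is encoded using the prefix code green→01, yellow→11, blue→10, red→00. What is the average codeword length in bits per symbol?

2 bits/symbol

L̄ = Σ pᵢ·ℓᵢ = 0.26·2 + 0.46·2 + 0.09·2 + 0.19·2 = 2 bits/symbol.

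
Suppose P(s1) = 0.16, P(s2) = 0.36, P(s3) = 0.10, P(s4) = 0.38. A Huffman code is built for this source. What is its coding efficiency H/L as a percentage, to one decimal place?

96.6%

Entropy H = −Σ p log₂ p ≈ 1.8163 bits.
Huffman merges: 1/10+4/25→13/50; 13/50+9/25→31/50; 19/50+31/50→1. L = 47/25 ≈ 1.8800.
Efficiency = H/L = 1.8163/1.8800 = 96.6%.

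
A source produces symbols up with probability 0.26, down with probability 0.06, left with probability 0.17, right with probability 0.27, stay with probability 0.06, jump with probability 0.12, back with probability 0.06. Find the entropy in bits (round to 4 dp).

H = −Σ pᵢ log₂ pᵢ.
−0.26·log₂(0.26) = 0.5053
−0.06·log₂(0.06) = 0.2435
−0.17·log₂(0.17) = 0.4346
−0.27·log₂(0.27) = 0.5100
−0.06·log₂(0.06) = 0.2435
−0.12·log₂(0.12) = 0.3671
−0.06·log₂(0.06) = 0.2435
Sum ≈ 2.5476 → 2.5476 bits.

2.5476 bits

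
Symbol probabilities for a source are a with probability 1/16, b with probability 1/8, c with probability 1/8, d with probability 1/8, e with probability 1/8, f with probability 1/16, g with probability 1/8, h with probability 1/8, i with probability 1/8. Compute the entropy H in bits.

Each probability is a power of 1/2, so log₂(1/p) is an integer.
H = Σ p·log₂(1/p) = 1/16·4 + 1/8·3 + 1/8·3 + 1/8·3 + 1/8·3 + 1/16·4 + 1/8·3 + 1/8·3 + 1/8·3 = 3.125 bits.

3.125 bits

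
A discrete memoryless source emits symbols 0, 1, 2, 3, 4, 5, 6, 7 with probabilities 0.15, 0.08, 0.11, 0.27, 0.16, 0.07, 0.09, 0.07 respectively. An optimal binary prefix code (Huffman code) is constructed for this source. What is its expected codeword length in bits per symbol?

2.87 bits/symbol

Repeatedly combine the two least-probable nodes; the expected code length is the sum of the merged weights.
merge 7/100 + 7/100 → 7/50
merge 2/25 + 9/100 → 17/100
merge 11/100 + 7/50 → 1/4
merge 3/20 + 4/25 → 31/100
merge 17/100 + 1/4 → 21/50
merge 27/100 + 31/100 → 29/50
merge 21/50 + 29/50 → 1
L = 7/50 + 17/100 + 1/4 + 31/100 + 21/50 + 29/50 + 1 = 287/100 = 2.87 bits/symbol.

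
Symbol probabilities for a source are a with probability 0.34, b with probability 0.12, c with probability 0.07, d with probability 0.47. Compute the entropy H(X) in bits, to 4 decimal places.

1.6768 bits

H = −Σ pᵢ log₂ pᵢ.
−0.34·log₂(0.34) = 0.5292
−0.12·log₂(0.12) = 0.3671
−0.07·log₂(0.07) = 0.2686
−0.47·log₂(0.47) = 0.5120
Sum ≈ 1.6768 → 1.6768 bits.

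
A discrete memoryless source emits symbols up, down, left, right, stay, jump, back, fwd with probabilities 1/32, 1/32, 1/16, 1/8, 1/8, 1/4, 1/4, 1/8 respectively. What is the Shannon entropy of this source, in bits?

2.6875 bits

Each probability is a power of 1/2, so log₂(1/p) is an integer.
H = Σ p·log₂(1/p) = 1/32·5 + 1/32·5 + 1/16·4 + 1/8·3 + 1/8·3 + 1/4·2 + 1/4·2 + 1/8·3 = 2.6875 bits.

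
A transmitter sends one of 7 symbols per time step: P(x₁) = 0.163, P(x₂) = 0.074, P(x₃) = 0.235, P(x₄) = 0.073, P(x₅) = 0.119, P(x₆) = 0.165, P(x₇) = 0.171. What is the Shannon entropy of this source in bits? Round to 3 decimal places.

H = −Σ pᵢ log₂ pᵢ.
−0.163·log₂(0.163) = 0.4266
−0.074·log₂(0.074) = 0.2780
−0.235·log₂(0.235) = 0.4910
−0.073·log₂(0.073) = 0.2756
−0.119·log₂(0.119) = 0.3654
−0.165·log₂(0.165) = 0.4289
−0.171·log₂(0.171) = 0.4357
Sum ≈ 2.7012 → 2.701 bits.

2.701 bits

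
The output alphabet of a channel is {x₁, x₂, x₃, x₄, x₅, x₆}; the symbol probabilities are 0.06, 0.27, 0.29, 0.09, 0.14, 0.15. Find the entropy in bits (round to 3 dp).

2.392 bits

H = −Σ pᵢ log₂ pᵢ.
−0.06·log₂(0.06) = 0.2435
−0.27·log₂(0.27) = 0.5100
−0.29·log₂(0.29) = 0.5179
−0.09·log₂(0.09) = 0.3127
−0.14·log₂(0.14) = 0.3971
−0.15·log₂(0.15) = 0.4105
Sum ≈ 2.3918 → 2.392 bits.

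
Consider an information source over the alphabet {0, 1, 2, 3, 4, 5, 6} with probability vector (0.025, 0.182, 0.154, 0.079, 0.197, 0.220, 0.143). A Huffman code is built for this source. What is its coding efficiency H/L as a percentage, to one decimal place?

Entropy H = −Σ p log₂ p ≈ 2.6289 bits.
Huffman merges: 1/40+79/1000→13/125; 13/125+143/1000→247/1000; 77/500+91/500→42/125; 197/1000+11/50→417/1000; 247/1000+42/125→583/1000; 417/1000+583/1000→1. L = 2687/1000 ≈ 2.6870.
Efficiency = H/L = 2.6289/2.6870 = 97.8%.

97.8%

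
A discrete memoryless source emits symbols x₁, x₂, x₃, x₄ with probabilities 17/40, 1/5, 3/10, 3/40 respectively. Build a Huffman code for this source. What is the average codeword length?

1.85 bits/symbol

Repeatedly combine the two least-probable nodes; the expected code length is the sum of the merged weights.
merge 3/40 + 1/5 → 11/40
merge 11/40 + 3/10 → 23/40
merge 17/40 + 23/40 → 1
L = 11/40 + 23/40 + 1 = 37/20 = 1.85 bits/symbol.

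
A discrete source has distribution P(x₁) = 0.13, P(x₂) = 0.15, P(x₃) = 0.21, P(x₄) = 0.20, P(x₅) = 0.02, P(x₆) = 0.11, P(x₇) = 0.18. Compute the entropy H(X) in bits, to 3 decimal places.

2.639 bits

H = −Σ pᵢ log₂ pᵢ.
−0.13·log₂(0.13) = 0.3826
−0.15·log₂(0.15) = 0.4105
−0.21·log₂(0.21) = 0.4728
−0.20·log₂(0.20) = 0.4644
−0.02·log₂(0.02) = 0.1129
−0.11·log₂(0.11) = 0.3503
−0.18·log₂(0.18) = 0.4453
Sum ≈ 2.6389 → 2.639 bits.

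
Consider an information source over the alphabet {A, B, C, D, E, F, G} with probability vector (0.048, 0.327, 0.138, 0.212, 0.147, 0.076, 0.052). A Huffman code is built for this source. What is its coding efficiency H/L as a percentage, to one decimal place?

Entropy H = −Σ p log₂ p ≈ 2.5173 bits.
Huffman merges: 6/125+13/250→1/10; 19/250+1/10→22/125; 69/500+147/1000→57/200; 22/125+53/250→97/250; 57/200+327/1000→153/250; 97/250+153/250→1. L = 2561/1000 ≈ 2.5610.
Efficiency = H/L = 2.5173/2.5610 = 98.3%.

98.3%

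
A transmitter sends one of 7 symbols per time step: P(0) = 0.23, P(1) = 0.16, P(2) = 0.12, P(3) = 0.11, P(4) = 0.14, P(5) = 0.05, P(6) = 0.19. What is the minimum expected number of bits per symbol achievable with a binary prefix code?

2.74 bits/symbol

Repeatedly combine the two least-probable nodes; the expected code length is the sum of the merged weights.
merge 1/20 + 11/100 → 4/25
merge 3/25 + 7/50 → 13/50
merge 4/25 + 4/25 → 8/25
merge 19/100 + 23/100 → 21/50
merge 13/50 + 8/25 → 29/50
merge 21/50 + 29/50 → 1
L = 4/25 + 13/50 + 8/25 + 21/50 + 29/50 + 1 = 137/50 = 2.74 bits/symbol.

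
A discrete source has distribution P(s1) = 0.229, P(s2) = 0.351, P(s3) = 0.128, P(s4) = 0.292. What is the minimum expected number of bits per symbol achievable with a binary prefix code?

Repeatedly combine the two least-probable nodes; the expected code length is the sum of the merged weights.
merge 16/125 + 229/1000 → 357/1000
merge 73/250 + 351/1000 → 643/1000
merge 357/1000 + 643/1000 → 1
L = 357/1000 + 643/1000 + 1 = 2 bits/symbol.

2 bits/symbol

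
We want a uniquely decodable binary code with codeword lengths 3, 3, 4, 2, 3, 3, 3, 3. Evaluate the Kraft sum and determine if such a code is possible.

1.0625; no

With common denominator 2^4 = 16: Σ 2^(−ℓᵢ) = 2/16 + 2/16 + 1/16 + 4/16 + 2/16 + 2/16 + 2/16 + 2/16 = 17/16 = 1.0625.
Kraft's inequality requires Σ ≤ 1; here Σ = 1.0625 > 1, so no such prefix code exists.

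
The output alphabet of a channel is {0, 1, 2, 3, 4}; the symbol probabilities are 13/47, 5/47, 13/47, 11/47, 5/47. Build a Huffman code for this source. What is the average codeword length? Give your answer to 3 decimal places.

2.213 bits/symbol

Repeatedly combine the two least-probable nodes; the expected code length is the sum of the merged weights.
merge 5/47 + 5/47 → 10/47
merge 10/47 + 11/47 → 21/47
merge 13/47 + 13/47 → 26/47
merge 21/47 + 26/47 → 1
L = 10/47 + 21/47 + 26/47 + 1 = 104/47 ≈ 2.213 bits/symbol.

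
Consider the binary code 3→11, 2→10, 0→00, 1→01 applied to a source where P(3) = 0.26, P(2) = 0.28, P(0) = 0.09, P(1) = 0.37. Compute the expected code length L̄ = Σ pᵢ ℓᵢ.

2 bits/symbol

L̄ = Σ pᵢ·ℓᵢ = 0.26·2 + 0.28·2 + 0.09·2 + 0.37·2 = 2 bits/symbol.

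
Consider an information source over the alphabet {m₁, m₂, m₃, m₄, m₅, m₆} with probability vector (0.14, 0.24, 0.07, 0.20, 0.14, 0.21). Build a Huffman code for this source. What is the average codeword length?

Repeatedly combine the two least-probable nodes; the expected code length is the sum of the merged weights.
merge 7/100 + 7/50 → 21/100
merge 7/50 + 1/5 → 17/50
merge 21/100 + 21/100 → 21/50
merge 6/25 + 17/50 → 29/50
merge 21/50 + 29/50 → 1
L = 21/100 + 17/50 + 21/50 + 29/50 + 1 = 51/20 = 2.55 bits/symbol.

2.55 bits/symbol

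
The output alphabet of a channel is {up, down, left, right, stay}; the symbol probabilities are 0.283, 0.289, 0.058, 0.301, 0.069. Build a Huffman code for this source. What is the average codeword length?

Repeatedly combine the two least-probable nodes; the expected code length is the sum of the merged weights.
merge 29/500 + 69/1000 → 127/1000
merge 127/1000 + 283/1000 → 41/100
merge 289/1000 + 301/1000 → 59/100
merge 41/100 + 59/100 → 1
L = 127/1000 + 41/100 + 59/100 + 1 = 2127/1000 = 2.127 bits/symbol.

2.127 bits/symbol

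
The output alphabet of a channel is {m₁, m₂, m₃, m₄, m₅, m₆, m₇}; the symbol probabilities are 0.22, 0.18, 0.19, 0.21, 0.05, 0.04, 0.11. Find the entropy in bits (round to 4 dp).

H = −Σ pᵢ log₂ pᵢ.
−0.22·log₂(0.22) = 0.4806
−0.18·log₂(0.18) = 0.4453
−0.19·log₂(0.19) = 0.4552
−0.21·log₂(0.21) = 0.4728
−0.05·log₂(0.05) = 0.2161
−0.04·log₂(0.04) = 0.1858
−0.11·log₂(0.11) = 0.3503
Sum ≈ 2.6061 → 2.6061 bits.

2.6061 bits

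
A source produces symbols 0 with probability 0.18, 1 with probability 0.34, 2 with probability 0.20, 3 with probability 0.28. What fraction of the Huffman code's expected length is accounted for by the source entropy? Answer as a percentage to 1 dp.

Entropy H = −Σ p log₂ p ≈ 1.9531 bits.
Huffman merges: 9/50+1/5→19/50; 7/25+17/50→31/50; 19/50+31/50→1. L = 2 ≈ 2.0000.
Efficiency = H/L = 1.9531/2.0000 = 97.7%.

97.7%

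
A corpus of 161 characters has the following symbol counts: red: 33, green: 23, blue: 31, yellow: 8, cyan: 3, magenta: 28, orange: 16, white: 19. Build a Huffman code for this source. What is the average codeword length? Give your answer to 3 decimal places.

Probabilities are the counts divided by 161.
Repeatedly combine the two least-probable nodes; the expected code length is the sum of the merged weights.
merge 3/161 + 8/161 → 11/161
merge 11/161 + 16/161 → 27/161
merge 19/161 + 1/7 → 6/23
merge 27/161 + 4/23 → 55/161
merge 31/161 + 33/161 → 64/161
merge 6/23 + 55/161 → 97/161
merge 64/161 + 97/161 → 1
L = 11/161 + 27/161 + 6/23 + 55/161 + 64/161 + 97/161 + 1 = 457/161 ≈ 2.839 bits/symbol.

2.839 bits/symbol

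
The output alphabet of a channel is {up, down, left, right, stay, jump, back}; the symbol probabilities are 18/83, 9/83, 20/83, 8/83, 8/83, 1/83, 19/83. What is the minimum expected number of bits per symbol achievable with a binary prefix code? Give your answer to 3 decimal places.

Repeatedly combine the two least-probable nodes; the expected code length is the sum of the merged weights.
merge 1/83 + 8/83 → 9/83
merge 8/83 + 9/83 → 17/83
merge 9/83 + 17/83 → 26/83
merge 18/83 + 19/83 → 37/83
merge 20/83 + 26/83 → 46/83
merge 37/83 + 46/83 → 1
L = 9/83 + 17/83 + 26/83 + 37/83 + 46/83 + 1 = 218/83 ≈ 2.627 bits/symbol.

2.627 bits/symbol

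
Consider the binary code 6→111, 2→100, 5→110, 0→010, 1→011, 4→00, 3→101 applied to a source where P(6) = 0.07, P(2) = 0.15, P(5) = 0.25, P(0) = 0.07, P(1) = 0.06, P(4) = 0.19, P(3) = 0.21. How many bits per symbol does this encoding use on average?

L̄ = Σ pᵢ·ℓᵢ = 0.07·3 + 0.15·3 + 0.25·3 + 0.07·3 + 0.06·3 + 0.19·2 + 0.21·3 = 2.81 bits/symbol.

2.81 bits/symbol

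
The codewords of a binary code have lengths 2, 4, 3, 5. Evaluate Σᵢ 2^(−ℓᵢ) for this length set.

0.46875

With common denominator 2^5 = 32: Σ 2^(−ℓᵢ) = 8/32 + 2/32 + 4/32 + 1/32 = 15/32 = 0.46875.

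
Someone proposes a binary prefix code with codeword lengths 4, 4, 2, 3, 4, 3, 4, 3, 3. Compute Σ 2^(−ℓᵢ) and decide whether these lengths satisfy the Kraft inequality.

With common denominator 2^4 = 16: Σ 2^(−ℓᵢ) = 1/16 + 1/16 + 4/16 + 2/16 + 1/16 + 2/16 + 1/16 + 2/16 + 2/16 = 16/16 = 1.
Kraft's inequality requires Σ ≤ 1; here Σ = 1 ≤ 1, so such a prefix code exists.

1; yes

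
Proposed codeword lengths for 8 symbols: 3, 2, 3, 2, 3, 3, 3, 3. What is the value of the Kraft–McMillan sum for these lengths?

With common denominator 2^3 = 8: Σ 2^(−ℓᵢ) = 1/8 + 2/8 + 1/8 + 2/8 + 1/8 + 1/8 + 1/8 + 1/8 = 10/8 = 1.25.

1.25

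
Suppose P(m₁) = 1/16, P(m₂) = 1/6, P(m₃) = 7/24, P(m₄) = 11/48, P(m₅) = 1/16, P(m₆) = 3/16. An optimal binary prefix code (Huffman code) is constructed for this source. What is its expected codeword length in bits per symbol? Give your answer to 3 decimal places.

Repeatedly combine the two least-probable nodes; the expected code length is the sum of the merged weights.
merge 1/16 + 1/16 → 1/8
merge 1/8 + 1/6 → 7/24
merge 3/16 + 11/48 → 5/12
merge 7/24 + 7/24 → 7/12
merge 5/12 + 7/12 → 1
L = 1/8 + 7/24 + 5/12 + 7/12 + 1 = 29/12 ≈ 2.417 bits/symbol.

2.417 bits/symbol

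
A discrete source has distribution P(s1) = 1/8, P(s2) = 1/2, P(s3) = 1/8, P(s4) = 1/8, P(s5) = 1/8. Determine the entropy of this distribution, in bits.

2 bits

Each probability is a power of 1/2, so log₂(1/p) is an integer.
H = Σ p·log₂(1/p) = 1/8·3 + 1/2·1 + 1/8·3 + 1/8·3 + 1/8·3 = 2 bits.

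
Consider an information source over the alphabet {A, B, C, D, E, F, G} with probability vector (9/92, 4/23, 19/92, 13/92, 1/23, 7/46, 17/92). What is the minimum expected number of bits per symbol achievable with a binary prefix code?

Repeatedly combine the two least-probable nodes; the expected code length is the sum of the merged weights.
merge 1/23 + 9/92 → 13/92
merge 13/92 + 13/92 → 13/46
merge 7/46 + 4/23 → 15/46
merge 17/92 + 19/92 → 9/23
merge 13/46 + 15/46 → 14/23
merge 9/23 + 14/23 → 1
L = 13/92 + 13/46 + 15/46 + 9/23 + 14/23 + 1 = 11/4 = 2.75 bits/symbol.

2.75 bits/symbol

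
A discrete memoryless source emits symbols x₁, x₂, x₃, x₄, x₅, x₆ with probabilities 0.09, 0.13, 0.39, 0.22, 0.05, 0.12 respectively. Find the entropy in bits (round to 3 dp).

2.289 bits

H = −Σ pᵢ log₂ pᵢ.
−0.09·log₂(0.09) = 0.3127
−0.13·log₂(0.13) = 0.3826
−0.39·log₂(0.39) = 0.5298
−0.22·log₂(0.22) = 0.4806
−0.05·log₂(0.05) = 0.2161
−0.12·log₂(0.12) = 0.3671
Sum ≈ 2.2888 → 2.289 bits.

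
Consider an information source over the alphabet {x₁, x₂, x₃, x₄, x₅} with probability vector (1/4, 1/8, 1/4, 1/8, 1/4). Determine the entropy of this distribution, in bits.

2.25 bits

Each probability is a power of 1/2, so log₂(1/p) is an integer.
H = Σ p·log₂(1/p) = 1/4·2 + 1/8·3 + 1/4·2 + 1/8·3 + 1/4·2 = 2.25 bits.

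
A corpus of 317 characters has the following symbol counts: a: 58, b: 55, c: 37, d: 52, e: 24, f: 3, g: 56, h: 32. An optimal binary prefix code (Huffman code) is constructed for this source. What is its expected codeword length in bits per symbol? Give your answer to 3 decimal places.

2.902 bits/symbol

Probabilities are the counts divided by 317.
Repeatedly combine the two least-probable nodes; the expected code length is the sum of the merged weights.
merge 3/317 + 24/317 → 27/317
merge 27/317 + 32/317 → 59/317
merge 37/317 + 52/317 → 89/317
merge 55/317 + 56/317 → 111/317
merge 58/317 + 59/317 → 117/317
merge 89/317 + 111/317 → 200/317
merge 117/317 + 200/317 → 1
L = 27/317 + 59/317 + 89/317 + 111/317 + 117/317 + 200/317 + 1 = 920/317 ≈ 2.902 bits/symbol.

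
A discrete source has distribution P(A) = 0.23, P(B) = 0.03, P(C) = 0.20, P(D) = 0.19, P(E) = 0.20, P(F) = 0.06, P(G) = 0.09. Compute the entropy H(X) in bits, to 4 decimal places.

H = −Σ pᵢ log₂ pᵢ.
−0.23·log₂(0.23) = 0.4877
−0.03·log₂(0.03) = 0.1518
−0.20·log₂(0.20) = 0.4644
−0.19·log₂(0.19) = 0.4552
−0.20·log₂(0.20) = 0.4644
−0.06·log₂(0.06) = 0.2435
−0.09·log₂(0.09) = 0.3127
Sum ≈ 2.5796 → 2.5796 bits.

2.5796 bits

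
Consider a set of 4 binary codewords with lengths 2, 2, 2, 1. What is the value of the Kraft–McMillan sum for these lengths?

1.25

With common denominator 2^2 = 4: Σ 2^(−ℓᵢ) = 1/4 + 1/4 + 1/4 + 2/4 = 5/4 = 1.25.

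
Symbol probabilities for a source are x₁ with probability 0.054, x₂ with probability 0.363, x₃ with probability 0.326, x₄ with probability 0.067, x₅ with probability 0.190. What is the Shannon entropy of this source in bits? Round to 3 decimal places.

2.002 bits

H = −Σ pᵢ log₂ pᵢ.
−0.054·log₂(0.054) = 0.2274
−0.363·log₂(0.363) = 0.5307
−0.326·log₂(0.326) = 0.5272
−0.067·log₂(0.067) = 0.2613
−0.190·log₂(0.190) = 0.4552
Sum ≈ 2.0017 → 2.002 bits.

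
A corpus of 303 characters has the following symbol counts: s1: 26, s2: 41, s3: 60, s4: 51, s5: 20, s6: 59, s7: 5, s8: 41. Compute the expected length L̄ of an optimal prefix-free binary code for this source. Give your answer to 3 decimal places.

Probabilities are the counts divided by 303.
Repeatedly combine the two least-probable nodes; the expected code length is the sum of the merged weights.
merge 5/303 + 20/303 → 25/303
merge 25/303 + 26/303 → 17/101
merge 41/303 + 41/303 → 82/303
merge 17/101 + 17/101 → 34/101
merge 59/303 + 20/101 → 119/303
merge 82/303 + 34/101 → 184/303
merge 119/303 + 184/303 → 1
L = 25/303 + 17/101 + 82/303 + 34/101 + 119/303 + 184/303 + 1 = 866/303 ≈ 2.858 bits/symbol.

2.858 bits/symbol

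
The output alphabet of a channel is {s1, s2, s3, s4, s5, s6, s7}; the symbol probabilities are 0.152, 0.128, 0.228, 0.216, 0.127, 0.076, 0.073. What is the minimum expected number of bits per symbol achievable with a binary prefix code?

2.705 bits/symbol

Repeatedly combine the two least-probable nodes; the expected code length is the sum of the merged weights.
merge 73/1000 + 19/250 → 149/1000
merge 127/1000 + 16/125 → 51/200
merge 149/1000 + 19/125 → 301/1000
merge 27/125 + 57/250 → 111/250
merge 51/200 + 301/1000 → 139/250
merge 111/250 + 139/250 → 1
L = 149/1000 + 51/200 + 301/1000 + 111/250 + 139/250 + 1 = 541/200 = 2.705 bits/symbol.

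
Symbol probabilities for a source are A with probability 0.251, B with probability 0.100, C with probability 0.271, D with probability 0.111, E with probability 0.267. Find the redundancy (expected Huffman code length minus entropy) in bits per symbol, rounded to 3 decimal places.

Entropy H = −Σ p log₂ p ≈ 2.2039 bits.
Huffman merges: 1/10+111/1000→211/1000; 211/1000+251/1000→231/500; 267/1000+271/1000→269/500; 231/500+269/500→1. L = 2211/1000 ≈ 2.2110.
L − H = 2.2110 − 2.2039 = 0.007 bits.

0.007 bits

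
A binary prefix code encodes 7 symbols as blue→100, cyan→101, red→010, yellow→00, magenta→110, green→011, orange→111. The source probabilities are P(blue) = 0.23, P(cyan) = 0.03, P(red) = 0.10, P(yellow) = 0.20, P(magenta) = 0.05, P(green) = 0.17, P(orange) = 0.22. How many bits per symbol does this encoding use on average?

L̄ = Σ pᵢ·ℓᵢ = 0.23·3 + 0.03·3 + 0.10·3 + 0.20·2 + 0.05·3 + 0.17·3 + 0.22·3 = 2.8 bits/symbol.

2.8 bits/symbol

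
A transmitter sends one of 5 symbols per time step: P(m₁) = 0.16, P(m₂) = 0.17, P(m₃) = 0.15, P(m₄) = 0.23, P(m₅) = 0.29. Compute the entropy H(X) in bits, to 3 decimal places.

2.274 bits

H = −Σ pᵢ log₂ pᵢ.
−0.16·log₂(0.16) = 0.4230
−0.17·log₂(0.17) = 0.4346
−0.15·log₂(0.15) = 0.4105
−0.23·log₂(0.23) = 0.4877
−0.29·log₂(0.29) = 0.5179
Sum ≈ 2.2737 → 2.274 bits.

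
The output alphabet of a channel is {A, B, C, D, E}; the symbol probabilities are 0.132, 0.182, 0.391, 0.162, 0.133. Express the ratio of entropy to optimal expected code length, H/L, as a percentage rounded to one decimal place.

Entropy H = −Σ p log₂ p ≈ 2.1752 bits.
Huffman merges: 33/250+133/1000→53/200; 81/500+91/500→43/125; 53/200+43/125→609/1000; 391/1000+609/1000→1. L = 1109/500 ≈ 2.2180.
Efficiency = H/L = 2.1752/2.2180 = 98.1%.

98.1%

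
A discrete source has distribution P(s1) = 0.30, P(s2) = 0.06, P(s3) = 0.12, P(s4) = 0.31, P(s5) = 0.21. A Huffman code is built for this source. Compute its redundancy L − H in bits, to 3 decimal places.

0.052 bits

Entropy H = −Σ p log₂ p ≈ 2.1283 bits.
Huffman merges: 3/50+3/25→9/50; 9/50+21/100→39/100; 3/10+31/100→61/100; 39/100+61/100→1. L = 109/50 ≈ 2.1800.
L − H = 2.1800 − 2.1283 = 0.052 bits.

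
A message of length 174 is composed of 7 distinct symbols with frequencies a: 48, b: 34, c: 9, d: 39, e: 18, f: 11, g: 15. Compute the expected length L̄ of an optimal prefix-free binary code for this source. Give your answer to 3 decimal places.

2.609 bits/symbol

Probabilities are the counts divided by 174.
Repeatedly combine the two least-probable nodes; the expected code length is the sum of the merged weights.
merge 3/58 + 11/174 → 10/87
merge 5/58 + 3/29 → 11/58
merge 10/87 + 11/58 → 53/174
merge 17/87 + 13/58 → 73/174
merge 8/29 + 53/174 → 101/174
merge 73/174 + 101/174 → 1
L = 10/87 + 11/58 + 53/174 + 73/174 + 101/174 + 1 = 227/87 ≈ 2.609 bits/symbol.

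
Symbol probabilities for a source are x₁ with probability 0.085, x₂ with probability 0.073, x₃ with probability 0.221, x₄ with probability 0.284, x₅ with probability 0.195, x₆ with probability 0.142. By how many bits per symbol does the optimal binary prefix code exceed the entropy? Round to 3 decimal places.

Entropy H = −Σ p log₂ p ≈ 2.4348 bits.
Huffman merges: 73/1000+17/200→79/500; 71/500+79/500→3/10; 39/200+221/1000→52/125; 71/250+3/10→73/125; 52/125+73/125→1. L = 1229/500 ≈ 2.4580.
L − H = 2.4580 − 2.4348 = 0.023 bits.

0.023 bits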